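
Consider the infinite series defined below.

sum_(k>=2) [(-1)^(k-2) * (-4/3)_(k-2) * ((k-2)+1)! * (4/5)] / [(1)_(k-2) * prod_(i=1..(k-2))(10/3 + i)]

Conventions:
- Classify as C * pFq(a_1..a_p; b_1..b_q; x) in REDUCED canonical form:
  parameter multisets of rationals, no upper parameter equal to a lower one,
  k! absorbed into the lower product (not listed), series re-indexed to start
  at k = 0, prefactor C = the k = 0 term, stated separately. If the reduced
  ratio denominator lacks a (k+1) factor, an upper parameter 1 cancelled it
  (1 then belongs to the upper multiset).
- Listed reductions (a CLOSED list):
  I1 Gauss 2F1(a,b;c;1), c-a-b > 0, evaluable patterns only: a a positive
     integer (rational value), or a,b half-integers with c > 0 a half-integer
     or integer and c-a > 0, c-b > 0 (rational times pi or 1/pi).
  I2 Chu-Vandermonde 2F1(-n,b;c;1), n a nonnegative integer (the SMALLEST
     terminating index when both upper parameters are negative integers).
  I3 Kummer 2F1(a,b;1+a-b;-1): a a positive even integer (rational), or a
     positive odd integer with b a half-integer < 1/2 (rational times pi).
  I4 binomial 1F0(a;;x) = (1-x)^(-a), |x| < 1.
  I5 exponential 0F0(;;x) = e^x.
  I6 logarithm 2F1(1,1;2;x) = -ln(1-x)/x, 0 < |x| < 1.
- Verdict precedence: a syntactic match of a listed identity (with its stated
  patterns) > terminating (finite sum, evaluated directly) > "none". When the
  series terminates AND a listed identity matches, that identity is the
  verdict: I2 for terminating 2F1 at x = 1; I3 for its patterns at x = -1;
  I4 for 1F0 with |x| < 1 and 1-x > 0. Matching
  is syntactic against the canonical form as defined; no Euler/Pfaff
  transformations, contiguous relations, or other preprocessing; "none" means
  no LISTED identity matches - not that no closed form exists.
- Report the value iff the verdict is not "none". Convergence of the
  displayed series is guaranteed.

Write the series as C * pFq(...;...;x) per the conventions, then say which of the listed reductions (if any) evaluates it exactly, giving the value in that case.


With C = 4/5: the canonical form is 2F1(-4/3, 2; 13/3; -1). Verdict: Kummer (I3) matches (x = -1; c = 13/3 equals 1+a-b for upper {-4/3, 2}: listed pattern). Its exact value is 4/3.

Key step: from the first term 4/5: the lower running product (C = 4/5, x = -1) is a rising factorial.
Step ratio: r(k) = (-1) * (k-4/3) (k+2) / [(k+13/3) (k+1)] - poly over poly, x = (-1) from leading terms; C = 4/5 at k = 0.


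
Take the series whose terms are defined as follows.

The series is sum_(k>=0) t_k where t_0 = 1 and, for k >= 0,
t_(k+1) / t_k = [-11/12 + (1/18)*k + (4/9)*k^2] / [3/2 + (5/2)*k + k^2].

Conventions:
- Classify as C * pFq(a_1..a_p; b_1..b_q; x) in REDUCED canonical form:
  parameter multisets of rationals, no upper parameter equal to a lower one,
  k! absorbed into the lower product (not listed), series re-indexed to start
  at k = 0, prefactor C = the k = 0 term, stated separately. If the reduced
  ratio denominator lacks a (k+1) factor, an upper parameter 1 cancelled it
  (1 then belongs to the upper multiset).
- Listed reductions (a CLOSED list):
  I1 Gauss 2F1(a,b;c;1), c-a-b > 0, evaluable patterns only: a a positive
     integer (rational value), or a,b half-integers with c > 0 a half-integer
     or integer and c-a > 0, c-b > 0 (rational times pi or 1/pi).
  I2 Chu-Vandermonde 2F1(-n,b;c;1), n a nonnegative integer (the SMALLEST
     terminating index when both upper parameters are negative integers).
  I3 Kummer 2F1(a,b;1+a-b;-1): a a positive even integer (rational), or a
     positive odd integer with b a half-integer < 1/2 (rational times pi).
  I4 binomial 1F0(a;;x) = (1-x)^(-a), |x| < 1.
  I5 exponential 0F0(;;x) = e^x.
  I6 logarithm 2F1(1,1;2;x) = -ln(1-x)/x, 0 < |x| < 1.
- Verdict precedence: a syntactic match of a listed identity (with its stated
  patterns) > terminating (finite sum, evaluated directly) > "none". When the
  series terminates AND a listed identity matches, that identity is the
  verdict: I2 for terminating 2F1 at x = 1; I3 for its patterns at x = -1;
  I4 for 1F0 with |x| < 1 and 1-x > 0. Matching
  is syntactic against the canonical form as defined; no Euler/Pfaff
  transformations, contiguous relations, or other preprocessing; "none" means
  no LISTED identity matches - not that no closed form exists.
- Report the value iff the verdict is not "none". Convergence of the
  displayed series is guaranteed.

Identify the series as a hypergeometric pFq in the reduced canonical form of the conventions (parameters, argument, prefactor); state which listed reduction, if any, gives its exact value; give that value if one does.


The series (x = 4/9) is 1F0: upper {-11/8}, lower {-}, prefactor 1. Verdict (x = 4/9): the binomial series (I4) applies (the 1F0 binomial series: exponent 11/8, x = 4/9). Exact value: (5/9)^(11/8).

Key step: t_0 = 1 here, and factor the ratio over Q (C = 1): negated roots = parameters.
Ratio: r(k) = (4/9) * (k-11/8) / [(k+1)] ; factor over Q: parameters, x = (4/9), and C = 1.


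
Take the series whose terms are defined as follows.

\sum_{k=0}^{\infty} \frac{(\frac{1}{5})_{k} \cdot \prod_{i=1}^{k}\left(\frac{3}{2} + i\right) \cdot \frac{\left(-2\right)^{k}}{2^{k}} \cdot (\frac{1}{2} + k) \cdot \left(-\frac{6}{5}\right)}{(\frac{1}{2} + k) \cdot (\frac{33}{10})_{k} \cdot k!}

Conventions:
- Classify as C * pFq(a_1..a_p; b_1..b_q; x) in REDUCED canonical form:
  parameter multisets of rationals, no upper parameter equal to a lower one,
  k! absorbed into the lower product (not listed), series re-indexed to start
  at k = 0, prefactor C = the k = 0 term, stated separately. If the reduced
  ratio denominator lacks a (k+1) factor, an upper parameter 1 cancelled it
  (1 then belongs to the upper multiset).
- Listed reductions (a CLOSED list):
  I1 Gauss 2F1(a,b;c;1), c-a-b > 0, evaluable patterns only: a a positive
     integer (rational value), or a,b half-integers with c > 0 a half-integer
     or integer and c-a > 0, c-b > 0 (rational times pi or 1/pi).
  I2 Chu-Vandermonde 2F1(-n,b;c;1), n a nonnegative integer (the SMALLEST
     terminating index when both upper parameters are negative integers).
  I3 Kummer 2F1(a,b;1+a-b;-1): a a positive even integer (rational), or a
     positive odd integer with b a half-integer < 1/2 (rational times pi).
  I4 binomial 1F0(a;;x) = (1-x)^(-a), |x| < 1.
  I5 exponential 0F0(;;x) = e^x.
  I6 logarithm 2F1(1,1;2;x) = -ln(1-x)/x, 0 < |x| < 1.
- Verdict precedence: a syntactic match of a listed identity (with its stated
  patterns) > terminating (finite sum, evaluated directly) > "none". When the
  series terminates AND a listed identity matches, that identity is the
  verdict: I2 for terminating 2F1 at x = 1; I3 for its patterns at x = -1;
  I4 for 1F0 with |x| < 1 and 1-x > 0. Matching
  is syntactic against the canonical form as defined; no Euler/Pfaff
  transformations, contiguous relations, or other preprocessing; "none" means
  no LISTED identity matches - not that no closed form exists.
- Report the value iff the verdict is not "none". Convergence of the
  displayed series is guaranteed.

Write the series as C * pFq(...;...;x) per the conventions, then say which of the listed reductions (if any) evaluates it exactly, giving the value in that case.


With C = -\frac{6}{5}: the canonical form is 2F1(\frac{1}{5}, \frac{5}{2}; \frac{33}{10}; -1). Verdict: none. A 2F1 with upper {\frac{1}{5}, \frac{5}{2}} fits none of I1-I6 at x = -1; the sum runs forever.

The tell: with t_0 = -\frac{6}{5}, the running product (C = -6/5, x = -1) telescopes to a rising factorial.
Consecutive-term ratio: r(k) = -1 * (k+\frac{1}{5}) (k+\frac{5}{2}) / [(k+\frac{33}{10}) (k+1)] - poly over poly, x = -1 from leading terms; C = -\frac{6}{5} at k = 0.


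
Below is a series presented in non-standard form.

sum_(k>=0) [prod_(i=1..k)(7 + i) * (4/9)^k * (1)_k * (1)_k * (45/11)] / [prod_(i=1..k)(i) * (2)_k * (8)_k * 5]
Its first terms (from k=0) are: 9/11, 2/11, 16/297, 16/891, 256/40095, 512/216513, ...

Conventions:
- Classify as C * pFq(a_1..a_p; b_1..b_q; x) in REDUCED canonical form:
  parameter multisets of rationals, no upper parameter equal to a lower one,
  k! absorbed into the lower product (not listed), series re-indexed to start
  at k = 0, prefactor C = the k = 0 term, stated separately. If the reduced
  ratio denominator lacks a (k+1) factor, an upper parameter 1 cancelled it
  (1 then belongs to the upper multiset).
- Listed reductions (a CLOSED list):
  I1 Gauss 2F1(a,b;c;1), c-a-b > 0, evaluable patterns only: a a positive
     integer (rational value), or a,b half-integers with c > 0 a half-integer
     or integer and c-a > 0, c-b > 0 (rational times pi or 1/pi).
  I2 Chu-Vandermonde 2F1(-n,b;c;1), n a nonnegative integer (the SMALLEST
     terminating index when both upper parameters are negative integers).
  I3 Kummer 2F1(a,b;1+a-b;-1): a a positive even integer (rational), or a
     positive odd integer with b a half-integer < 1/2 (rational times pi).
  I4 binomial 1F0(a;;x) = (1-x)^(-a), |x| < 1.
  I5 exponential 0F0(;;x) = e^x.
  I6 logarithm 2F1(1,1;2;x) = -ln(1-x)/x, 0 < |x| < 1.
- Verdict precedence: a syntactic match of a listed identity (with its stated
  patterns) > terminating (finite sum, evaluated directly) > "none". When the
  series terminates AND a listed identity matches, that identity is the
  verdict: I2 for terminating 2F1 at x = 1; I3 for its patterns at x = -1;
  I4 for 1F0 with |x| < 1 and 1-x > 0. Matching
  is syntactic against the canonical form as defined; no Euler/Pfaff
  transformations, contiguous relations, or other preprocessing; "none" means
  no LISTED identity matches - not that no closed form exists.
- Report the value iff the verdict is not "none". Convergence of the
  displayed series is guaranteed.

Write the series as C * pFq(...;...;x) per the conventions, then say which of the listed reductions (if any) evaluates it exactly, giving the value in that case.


The series (x = 4/9) is 2F1: upper {1, 1}, lower {2}, prefactor 9/11. Verdict: the I6 logarithm reduction matches (the logarithm: parameters (1,1;2), x = 4/9). Its exact value is (-81/44) * ln(5/9).

Key step: with t_0 = 9/11, the running product (C = 9/11, x = 4/9) telescopes to a rising factorial.
Step ratio: r(k) = (4/9) * (k+1) (k+1) / [(k+2) (k+1)] - rational in k. x = (4/9); t_0 = 9/11; negate the roots.


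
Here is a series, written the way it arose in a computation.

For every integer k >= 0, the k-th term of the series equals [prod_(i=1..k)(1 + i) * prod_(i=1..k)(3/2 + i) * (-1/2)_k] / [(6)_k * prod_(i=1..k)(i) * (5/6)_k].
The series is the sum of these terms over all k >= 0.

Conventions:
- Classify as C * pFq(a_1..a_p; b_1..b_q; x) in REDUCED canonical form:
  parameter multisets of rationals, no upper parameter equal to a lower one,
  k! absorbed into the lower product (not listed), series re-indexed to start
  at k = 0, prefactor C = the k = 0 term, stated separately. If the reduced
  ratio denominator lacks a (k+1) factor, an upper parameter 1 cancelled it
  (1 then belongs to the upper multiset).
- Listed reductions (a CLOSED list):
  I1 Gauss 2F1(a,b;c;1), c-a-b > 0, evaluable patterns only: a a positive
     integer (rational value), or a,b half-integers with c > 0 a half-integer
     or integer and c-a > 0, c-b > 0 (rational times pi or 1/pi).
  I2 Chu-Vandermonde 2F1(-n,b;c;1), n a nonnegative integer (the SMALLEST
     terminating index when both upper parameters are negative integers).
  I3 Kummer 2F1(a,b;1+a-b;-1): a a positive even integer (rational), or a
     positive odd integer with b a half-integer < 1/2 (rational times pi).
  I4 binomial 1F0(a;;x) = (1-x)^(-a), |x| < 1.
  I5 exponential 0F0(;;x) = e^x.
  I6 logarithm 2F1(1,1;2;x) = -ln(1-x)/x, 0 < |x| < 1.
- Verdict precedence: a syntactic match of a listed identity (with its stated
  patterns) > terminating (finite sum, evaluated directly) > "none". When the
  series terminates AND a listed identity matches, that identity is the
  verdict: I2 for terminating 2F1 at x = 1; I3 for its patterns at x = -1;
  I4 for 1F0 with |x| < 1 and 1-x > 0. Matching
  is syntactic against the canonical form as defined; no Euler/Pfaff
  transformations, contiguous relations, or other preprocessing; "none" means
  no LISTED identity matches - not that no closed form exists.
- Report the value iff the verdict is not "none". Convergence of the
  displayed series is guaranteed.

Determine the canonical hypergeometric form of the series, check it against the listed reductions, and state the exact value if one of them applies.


x = 1 here; the reduced form reads 3F2, upper {-1/2, 2, 5/2}, lower {5/6, 6}, C = 1. Verdict: none (x = 1): each listed identity misses the multisets {-1/2, 2, 5/2} ; {5/6, 6}.

Key observation: x = 1 and the running product (C = 1, x = 1) telescopes to a rising factorial.
Ratio: r(k) = 1 * (k-1/2) (k+2) (k+5/2) / [(k+5/6) (k+6) (k+1)] - rational; roots negated = parameters, x = 1, C = 1.


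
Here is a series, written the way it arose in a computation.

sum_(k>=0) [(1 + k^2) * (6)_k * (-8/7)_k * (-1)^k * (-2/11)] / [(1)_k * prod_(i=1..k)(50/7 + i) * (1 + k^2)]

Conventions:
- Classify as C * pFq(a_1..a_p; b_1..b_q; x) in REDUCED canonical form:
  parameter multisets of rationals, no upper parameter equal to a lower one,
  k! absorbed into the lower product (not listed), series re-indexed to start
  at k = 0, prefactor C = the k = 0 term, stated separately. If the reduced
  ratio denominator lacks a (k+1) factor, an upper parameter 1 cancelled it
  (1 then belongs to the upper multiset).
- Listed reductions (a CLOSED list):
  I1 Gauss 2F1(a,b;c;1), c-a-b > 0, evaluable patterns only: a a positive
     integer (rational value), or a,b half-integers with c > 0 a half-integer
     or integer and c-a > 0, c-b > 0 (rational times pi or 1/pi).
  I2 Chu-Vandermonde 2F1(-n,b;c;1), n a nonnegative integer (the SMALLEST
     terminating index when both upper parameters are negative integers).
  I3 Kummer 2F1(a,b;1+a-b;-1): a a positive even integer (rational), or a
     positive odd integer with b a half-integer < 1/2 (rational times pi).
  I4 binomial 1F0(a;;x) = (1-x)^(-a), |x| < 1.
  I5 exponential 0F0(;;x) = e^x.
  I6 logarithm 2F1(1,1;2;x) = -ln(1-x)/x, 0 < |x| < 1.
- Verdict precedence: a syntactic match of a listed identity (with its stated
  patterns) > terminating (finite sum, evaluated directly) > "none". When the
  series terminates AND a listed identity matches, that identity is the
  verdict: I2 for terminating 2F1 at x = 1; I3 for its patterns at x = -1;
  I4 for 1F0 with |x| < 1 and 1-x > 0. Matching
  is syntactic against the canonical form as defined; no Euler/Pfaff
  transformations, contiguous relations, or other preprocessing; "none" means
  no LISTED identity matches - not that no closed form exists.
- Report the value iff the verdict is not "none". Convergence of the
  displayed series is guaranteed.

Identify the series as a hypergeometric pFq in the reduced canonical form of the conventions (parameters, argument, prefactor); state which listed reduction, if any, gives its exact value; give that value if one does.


Canonical form: C = -2/11 times 2F1 with upper {-8/7, 6}, lower {57/7}, x = -1. Verdict: this is Kummer's theorem (I3) (x = -1; c = 57/7 equals 1+a-b for upper {-8/7, 6}: listed pattern). Sum: -1290/3773.

Key observation: from the first term -2/11: striking the common factor k^2 + 1 reduces the term (C = -2/11).
Term ratio: r(k) = (-1) * (k-8/7) (k+6) / [(k+57/7) (k+1)] - rational; roots negated = parameters, x = (-1), C = -2/11.


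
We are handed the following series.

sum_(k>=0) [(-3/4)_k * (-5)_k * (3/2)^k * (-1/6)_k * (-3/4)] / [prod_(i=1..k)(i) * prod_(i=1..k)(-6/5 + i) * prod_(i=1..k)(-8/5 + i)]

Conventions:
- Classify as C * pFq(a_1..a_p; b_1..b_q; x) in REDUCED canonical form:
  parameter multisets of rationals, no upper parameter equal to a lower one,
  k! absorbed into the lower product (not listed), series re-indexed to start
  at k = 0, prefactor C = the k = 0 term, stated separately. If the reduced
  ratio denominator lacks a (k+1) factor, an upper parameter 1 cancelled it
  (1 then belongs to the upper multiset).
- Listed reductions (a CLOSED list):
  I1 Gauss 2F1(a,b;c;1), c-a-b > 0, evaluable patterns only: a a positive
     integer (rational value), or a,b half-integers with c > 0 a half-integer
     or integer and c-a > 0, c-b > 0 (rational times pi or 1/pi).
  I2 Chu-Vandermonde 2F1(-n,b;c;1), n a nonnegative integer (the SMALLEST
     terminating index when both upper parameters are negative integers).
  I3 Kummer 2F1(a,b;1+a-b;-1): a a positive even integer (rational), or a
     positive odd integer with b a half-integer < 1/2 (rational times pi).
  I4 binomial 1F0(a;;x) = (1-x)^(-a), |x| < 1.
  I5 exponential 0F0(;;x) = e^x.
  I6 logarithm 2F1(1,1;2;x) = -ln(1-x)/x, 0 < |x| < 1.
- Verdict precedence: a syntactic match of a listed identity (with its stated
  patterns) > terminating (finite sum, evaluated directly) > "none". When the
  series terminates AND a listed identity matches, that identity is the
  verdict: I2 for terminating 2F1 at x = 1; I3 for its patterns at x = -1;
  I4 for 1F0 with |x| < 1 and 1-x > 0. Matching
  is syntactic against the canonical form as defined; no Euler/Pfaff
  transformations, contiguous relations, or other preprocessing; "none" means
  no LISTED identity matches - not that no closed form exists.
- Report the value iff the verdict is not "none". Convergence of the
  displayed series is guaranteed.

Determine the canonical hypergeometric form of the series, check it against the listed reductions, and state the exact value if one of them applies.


With C = -3/4: the canonical form is 3F2(-5, -3/4, -1/6; -3/5, -1/5; 3/2). Verdict: terminating - no listed pattern fits, but -5 in the upper list cuts the series at k = 5; direct evaluation. Hence: 1036199777419/749740228608.

Key observation: from the first term -3/4: the lower running product (prefactor -3/4) is a rising factorial.
Adjacent-term ratio: r(k) = (3/2) * (k-5) (k-3/4) (k-1/6) / [(k-3/5) (k-1/5) (k+1)] - rational; roots negated = parameters, x = (3/2), C = -3/4.


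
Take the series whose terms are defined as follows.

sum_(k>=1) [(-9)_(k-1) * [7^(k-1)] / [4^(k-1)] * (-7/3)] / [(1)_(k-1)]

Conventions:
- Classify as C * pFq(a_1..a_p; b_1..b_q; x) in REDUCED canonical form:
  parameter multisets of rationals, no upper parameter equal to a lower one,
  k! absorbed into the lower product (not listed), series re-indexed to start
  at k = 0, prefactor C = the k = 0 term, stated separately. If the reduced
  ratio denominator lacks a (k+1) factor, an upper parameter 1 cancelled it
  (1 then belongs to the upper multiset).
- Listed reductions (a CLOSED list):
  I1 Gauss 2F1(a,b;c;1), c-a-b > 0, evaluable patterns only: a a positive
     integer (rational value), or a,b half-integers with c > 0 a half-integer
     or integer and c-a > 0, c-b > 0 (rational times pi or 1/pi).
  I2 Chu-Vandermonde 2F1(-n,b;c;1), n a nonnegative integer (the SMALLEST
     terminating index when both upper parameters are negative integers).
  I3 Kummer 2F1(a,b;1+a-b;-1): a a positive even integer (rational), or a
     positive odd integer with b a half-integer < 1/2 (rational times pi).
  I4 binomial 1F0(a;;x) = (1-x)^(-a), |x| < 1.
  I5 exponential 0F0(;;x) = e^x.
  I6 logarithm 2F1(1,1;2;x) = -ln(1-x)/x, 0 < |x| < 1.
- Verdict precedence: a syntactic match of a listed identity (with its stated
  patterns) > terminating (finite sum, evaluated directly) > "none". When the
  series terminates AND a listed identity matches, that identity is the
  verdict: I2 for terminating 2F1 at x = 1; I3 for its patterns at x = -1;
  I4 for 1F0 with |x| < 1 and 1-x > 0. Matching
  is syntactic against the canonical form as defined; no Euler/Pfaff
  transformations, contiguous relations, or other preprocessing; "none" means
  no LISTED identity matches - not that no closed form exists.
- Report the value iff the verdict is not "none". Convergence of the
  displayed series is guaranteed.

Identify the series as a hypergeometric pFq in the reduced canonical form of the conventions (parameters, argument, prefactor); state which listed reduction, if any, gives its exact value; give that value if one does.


Prefactor -7/3, argument 7/4: 1F0 with upper {-9} over lower {-}. Verdict: terminating at k = 9: the factor (-9)_k kills every later term; summing the 10 survivors is exact. Hence: 45927/262144.

Key observation: with t_0 = -7/3, the two geometric factors (C = -7/3) combine into one argument.
Adjacent-term ratio: r(k) = (7/4) * (k-9) / [(k+1)] - rational in k. x = (7/4); t_0 = -7/3; negate the roots.


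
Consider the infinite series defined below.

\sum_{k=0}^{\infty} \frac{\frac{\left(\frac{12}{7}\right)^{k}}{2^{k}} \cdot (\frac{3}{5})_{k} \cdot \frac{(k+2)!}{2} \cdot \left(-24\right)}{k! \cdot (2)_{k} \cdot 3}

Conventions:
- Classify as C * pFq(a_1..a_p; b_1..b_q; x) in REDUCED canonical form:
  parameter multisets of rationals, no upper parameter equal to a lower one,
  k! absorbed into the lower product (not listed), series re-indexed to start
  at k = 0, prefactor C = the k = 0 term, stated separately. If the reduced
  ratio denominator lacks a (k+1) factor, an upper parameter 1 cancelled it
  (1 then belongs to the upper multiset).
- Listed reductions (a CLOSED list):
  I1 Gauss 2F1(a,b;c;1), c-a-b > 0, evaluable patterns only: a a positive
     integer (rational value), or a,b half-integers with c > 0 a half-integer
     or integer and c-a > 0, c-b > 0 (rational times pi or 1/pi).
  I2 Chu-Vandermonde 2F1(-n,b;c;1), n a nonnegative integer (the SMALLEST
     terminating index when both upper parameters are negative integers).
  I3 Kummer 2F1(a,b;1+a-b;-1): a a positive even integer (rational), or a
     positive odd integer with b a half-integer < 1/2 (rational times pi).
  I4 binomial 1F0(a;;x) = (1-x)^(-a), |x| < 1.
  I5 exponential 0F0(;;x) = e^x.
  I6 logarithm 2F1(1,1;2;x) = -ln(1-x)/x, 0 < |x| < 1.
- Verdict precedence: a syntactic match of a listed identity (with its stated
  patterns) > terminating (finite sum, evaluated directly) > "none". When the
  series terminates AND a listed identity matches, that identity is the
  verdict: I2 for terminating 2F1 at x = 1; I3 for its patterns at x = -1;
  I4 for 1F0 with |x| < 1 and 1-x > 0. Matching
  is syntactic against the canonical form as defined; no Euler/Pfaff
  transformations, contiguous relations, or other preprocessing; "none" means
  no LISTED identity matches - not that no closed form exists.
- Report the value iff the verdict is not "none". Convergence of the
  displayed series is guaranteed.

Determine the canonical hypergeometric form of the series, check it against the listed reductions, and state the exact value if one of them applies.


At argument \frac{6}{7}: a 2F1 with upper {\frac{3}{5}, 3}, lower {2}, scaled by C = -8. Verdict: none here - no I1-I6 shape fits x = \frac{6}{7} with lower {2}.

Key step: t_0 being -8, the constant factors (C = -8, x = 6/7) combine into one prefactor.
Consecutive-term ratio: r(k) = \frac{6}{7} * (k+\frac{3}{5}) (k+3) / [(k+2) (k+1)] ; factor over Q: parameters, x = \frac{6}{7}, and C = -8.


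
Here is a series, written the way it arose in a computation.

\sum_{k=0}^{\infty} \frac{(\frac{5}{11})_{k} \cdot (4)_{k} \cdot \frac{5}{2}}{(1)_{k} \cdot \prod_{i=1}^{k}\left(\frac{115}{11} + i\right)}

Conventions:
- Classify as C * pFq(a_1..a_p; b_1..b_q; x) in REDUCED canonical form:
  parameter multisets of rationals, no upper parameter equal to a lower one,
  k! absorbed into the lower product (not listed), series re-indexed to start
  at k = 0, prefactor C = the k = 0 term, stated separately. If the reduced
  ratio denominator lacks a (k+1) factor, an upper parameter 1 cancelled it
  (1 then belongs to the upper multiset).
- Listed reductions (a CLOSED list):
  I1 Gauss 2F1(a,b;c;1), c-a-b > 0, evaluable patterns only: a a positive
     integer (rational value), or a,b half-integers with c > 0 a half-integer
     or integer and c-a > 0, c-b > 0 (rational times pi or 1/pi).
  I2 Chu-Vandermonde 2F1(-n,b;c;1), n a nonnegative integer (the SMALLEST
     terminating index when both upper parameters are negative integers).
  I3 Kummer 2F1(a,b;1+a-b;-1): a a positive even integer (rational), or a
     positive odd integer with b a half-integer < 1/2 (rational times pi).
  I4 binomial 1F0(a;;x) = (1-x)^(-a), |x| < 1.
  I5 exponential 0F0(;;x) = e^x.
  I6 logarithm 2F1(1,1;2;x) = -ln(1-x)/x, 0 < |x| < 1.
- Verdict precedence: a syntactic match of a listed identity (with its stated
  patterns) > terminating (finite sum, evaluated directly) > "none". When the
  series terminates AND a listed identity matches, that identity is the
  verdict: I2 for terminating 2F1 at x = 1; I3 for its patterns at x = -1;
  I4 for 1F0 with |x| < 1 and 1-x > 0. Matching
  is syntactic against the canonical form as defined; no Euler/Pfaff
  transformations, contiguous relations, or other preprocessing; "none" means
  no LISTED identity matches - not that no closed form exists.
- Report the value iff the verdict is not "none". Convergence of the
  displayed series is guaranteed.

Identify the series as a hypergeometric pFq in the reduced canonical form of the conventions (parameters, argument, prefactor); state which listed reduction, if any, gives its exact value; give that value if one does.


Reduced: x = 1, 2F1, upper = {\frac{5}{11}, 4}, lower = {\frac{126}{11}}, C = \frac{5}{2}. Verdict: the Gauss summation I1 fires (x = 1: the Gamma ratio telescopes since c-a-b = 7 > 0 and a = 4 in Z>0). Its exact value is \frac{1900145}{614922}.

First insight: x = 1 and (1)_k (prefactor 5/2) is k! itself.
Consecutive-term ratio: r(k) = 1 * (k+\frac{5}{11}) (k+4) / [(k+\frac{126}{11}) (k+1)] - poly over poly, x = 1 from leading terms; C = \frac{5}{2} at k = 0.


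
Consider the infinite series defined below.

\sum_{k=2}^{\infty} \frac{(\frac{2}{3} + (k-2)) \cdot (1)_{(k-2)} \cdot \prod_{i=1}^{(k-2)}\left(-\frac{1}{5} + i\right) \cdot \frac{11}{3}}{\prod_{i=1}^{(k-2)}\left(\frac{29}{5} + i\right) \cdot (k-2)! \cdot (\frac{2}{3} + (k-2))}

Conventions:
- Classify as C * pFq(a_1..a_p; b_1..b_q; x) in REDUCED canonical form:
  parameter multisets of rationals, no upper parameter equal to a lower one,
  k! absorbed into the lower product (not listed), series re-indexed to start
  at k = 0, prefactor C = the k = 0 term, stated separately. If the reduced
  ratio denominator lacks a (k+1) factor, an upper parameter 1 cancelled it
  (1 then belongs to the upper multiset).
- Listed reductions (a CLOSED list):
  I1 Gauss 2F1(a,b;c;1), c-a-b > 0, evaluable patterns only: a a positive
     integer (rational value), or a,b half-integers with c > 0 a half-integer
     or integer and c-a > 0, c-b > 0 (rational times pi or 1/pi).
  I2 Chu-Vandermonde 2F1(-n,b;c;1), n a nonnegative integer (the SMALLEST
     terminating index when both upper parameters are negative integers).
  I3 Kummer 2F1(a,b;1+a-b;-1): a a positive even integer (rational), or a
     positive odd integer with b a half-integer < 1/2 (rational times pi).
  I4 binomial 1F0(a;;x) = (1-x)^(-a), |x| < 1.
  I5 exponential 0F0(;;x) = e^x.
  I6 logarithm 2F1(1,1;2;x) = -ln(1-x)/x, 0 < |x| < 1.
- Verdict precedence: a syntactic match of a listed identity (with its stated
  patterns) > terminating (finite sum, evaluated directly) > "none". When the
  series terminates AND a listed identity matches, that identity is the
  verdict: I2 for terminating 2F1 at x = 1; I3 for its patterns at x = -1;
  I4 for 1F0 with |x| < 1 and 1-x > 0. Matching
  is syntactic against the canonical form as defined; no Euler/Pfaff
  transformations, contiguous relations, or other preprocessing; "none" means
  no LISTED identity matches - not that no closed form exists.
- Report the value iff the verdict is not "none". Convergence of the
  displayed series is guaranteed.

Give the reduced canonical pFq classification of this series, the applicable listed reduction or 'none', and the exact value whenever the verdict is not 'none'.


With C = \frac{11}{3}: the canonical form is 2F1(\frac{4}{5}, 1; \frac{34}{5}; 1). Verdict: the Gauss summation I1 fires (x = 1: the Gamma ratio telescopes since c-a-b = 5 > 0 and a = 1 in Z>0). Exact value: \frac{319}{75}.

Structural cue: t_0 = \frac{11}{3} here, and the lower running product (C = 11/3, x = 1) is a rising factorial.
Term ratio: r(k) = 1 * (k+\frac{4}{5}) (k+1) / [(k+\frac{34}{5}) (k+1)] - rational in k. x = 1; t_0 = \frac{11}{3}; negate the roots.


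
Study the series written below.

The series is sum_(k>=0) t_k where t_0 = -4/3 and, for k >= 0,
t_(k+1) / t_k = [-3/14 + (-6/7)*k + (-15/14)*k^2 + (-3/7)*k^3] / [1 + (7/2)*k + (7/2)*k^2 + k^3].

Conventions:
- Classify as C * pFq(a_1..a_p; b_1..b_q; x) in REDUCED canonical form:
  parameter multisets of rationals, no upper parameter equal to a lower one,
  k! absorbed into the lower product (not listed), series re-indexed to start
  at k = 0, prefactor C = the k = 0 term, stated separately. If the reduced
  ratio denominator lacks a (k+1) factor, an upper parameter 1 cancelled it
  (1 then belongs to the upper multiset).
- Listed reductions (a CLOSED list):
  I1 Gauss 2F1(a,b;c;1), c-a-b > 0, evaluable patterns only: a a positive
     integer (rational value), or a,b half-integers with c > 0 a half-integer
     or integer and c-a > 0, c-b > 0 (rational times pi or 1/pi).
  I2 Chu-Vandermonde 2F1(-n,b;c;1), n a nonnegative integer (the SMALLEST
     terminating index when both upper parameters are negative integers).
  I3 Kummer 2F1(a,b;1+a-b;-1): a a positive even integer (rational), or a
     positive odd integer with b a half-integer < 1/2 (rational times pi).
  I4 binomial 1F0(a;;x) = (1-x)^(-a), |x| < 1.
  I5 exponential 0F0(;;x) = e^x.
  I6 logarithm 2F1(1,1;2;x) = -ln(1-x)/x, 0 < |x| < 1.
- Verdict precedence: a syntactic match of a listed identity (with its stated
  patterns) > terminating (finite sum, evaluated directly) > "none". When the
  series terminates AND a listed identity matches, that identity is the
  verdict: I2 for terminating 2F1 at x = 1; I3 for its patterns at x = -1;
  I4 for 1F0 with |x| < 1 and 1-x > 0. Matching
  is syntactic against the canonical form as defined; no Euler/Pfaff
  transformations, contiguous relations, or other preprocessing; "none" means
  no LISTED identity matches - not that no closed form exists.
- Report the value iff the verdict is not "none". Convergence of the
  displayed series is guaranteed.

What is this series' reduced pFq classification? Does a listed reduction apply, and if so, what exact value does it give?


x = -3/7 here; the reduced form reads 2F1, upper {1, 1}, lower {2}, C = -4/3. Verdict: the I6 logarithm reduction matches (the logarithm: parameters (1,1;2), x = -3/7). Sum: (-28/9) * ln(10/7).

First insight: x = (-3/7) and the ratio is unreduced: k + 1/2 divides both sides (C = -4/3, x = -3/7).
Adjacent-term ratio: r(k) = (-3/7) * (k+1) (k+1) / [(k+2) (k+1)] - poly over poly, x = (-3/7) from leading terms; C = -4/3 at k = 0.


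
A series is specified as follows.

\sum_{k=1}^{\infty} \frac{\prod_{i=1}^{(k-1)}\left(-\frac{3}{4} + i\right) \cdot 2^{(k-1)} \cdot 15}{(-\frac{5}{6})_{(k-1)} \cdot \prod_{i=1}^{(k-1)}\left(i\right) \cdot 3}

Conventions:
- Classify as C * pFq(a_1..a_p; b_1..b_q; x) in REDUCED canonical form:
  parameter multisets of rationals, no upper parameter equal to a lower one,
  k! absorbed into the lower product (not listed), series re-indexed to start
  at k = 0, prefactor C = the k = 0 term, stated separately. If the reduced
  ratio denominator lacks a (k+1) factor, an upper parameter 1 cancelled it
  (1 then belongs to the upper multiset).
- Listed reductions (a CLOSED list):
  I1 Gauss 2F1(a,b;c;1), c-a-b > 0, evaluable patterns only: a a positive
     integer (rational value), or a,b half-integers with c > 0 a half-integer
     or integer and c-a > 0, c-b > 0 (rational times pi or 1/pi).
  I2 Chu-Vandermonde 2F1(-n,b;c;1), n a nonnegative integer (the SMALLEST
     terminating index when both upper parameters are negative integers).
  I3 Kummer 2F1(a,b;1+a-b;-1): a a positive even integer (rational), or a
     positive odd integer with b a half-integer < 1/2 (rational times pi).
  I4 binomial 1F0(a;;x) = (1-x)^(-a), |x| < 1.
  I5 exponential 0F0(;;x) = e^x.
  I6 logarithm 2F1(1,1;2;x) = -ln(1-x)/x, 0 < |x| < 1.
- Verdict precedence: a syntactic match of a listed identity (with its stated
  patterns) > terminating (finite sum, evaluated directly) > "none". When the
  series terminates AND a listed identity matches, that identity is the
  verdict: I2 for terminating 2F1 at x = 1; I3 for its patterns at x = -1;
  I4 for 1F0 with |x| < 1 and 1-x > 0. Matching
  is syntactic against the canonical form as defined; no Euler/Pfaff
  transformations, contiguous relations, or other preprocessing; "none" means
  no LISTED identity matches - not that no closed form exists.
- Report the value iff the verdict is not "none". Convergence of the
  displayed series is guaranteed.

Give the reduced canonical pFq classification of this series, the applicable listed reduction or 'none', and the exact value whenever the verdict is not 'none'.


x = 2 here; the reduced form reads 1F1, upper {\frac{1}{4}}, lower {-\frac{5}{6}}, C = 5. Verdict: none - this 1F1 at x = 2 matches no listed pattern, and upper {\frac{1}{4}} holds no stopper.

Key step: from the first term 5: the constant factors (C = 5) combine into one prefactor.
Step ratio: r(k) = 2 * (k+\frac{1}{4}) / [(k-\frac{5}{6}) (k+1)] - rational in k. x = 2; t_0 = 5; negate the roots.


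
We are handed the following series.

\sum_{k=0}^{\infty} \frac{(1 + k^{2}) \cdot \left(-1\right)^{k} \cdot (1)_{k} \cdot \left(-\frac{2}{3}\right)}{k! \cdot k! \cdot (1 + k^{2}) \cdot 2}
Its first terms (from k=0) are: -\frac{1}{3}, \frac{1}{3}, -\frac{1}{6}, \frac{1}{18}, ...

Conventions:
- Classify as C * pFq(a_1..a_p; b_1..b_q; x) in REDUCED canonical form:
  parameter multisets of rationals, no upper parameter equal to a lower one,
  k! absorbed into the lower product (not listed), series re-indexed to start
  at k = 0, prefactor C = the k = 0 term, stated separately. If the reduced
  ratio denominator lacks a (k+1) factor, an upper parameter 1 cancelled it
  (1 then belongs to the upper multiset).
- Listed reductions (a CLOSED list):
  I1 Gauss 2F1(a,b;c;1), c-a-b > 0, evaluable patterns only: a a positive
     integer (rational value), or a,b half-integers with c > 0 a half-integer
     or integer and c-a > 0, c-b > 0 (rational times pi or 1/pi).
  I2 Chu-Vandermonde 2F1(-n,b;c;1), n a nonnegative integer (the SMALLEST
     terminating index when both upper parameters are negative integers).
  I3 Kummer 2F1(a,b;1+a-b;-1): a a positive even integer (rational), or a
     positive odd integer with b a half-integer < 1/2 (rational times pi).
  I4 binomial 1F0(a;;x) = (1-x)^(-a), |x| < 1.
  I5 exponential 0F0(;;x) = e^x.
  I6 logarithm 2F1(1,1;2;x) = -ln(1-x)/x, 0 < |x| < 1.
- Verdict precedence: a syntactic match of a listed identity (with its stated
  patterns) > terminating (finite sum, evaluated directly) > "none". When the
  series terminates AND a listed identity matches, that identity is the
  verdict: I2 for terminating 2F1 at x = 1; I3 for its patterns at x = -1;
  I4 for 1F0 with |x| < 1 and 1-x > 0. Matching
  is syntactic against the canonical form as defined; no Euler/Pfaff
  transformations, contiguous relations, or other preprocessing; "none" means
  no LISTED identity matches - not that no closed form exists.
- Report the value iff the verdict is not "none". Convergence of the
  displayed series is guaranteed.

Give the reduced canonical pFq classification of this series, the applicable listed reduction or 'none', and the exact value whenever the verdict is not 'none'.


First insight: t_0 being -\frac{1}{3}, the parameter 1 appears in both the upper and lower lists and cancels (alongside the other common factor).
Step ratio: r(k) = -1 * 1 / [(k+1)] - poly over poly, x = -1 from leading terms; C = -\frac{1}{3} at k = 0.

The series (x = -1) is 0F0: upper {-}, lower {-}, prefactor -\frac{1}{3}. Verdict (x = -1): the exponential series (I5) applies (the 0F0 exponential series at x = -1). Exact value: \left(-\frac{1}{3}\right) \cdot e^{-1}.


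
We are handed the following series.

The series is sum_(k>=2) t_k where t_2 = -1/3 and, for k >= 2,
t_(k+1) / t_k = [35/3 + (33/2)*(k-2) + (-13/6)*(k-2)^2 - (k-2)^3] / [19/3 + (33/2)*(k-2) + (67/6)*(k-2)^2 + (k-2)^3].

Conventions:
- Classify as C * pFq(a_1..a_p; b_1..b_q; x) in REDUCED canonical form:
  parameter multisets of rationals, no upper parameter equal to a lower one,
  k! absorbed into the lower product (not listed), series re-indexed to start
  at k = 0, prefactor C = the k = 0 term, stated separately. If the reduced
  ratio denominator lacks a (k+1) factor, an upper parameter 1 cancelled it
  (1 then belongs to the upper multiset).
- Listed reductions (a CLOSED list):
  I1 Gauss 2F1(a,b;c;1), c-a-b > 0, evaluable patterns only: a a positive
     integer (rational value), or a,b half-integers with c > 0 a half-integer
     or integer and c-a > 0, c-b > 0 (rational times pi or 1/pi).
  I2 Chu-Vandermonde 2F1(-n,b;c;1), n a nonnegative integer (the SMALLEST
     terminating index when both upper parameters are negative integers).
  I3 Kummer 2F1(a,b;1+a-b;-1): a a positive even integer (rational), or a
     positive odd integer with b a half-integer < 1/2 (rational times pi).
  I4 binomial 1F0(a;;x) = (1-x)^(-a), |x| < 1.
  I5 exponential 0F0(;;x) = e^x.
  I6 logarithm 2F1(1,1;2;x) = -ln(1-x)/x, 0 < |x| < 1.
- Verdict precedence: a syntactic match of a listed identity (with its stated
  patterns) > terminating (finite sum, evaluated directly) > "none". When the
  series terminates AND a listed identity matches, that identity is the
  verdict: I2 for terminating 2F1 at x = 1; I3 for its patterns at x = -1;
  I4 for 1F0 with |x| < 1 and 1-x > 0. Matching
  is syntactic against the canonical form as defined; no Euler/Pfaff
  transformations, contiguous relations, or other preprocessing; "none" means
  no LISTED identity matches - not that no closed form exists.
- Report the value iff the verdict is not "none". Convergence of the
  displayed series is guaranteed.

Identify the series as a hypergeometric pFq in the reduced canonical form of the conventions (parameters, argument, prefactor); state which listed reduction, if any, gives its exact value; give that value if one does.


This is -1/3 * 2F1(-7/2, 5; 19/2; -1) in reduced canonical form. Verdict (x = -1): the Kummer evaluation I3 applies (x = -1; c = 19/2 equals 1+a-b for upper {-7/2, 5}: listed pattern). Sum: (-255255/524288) * pi.

The tell: x = (-1) and cancel k + 2/3 from the displayed ratio first; then C = -1/3, x = -1.
Consecutive-term ratio: r(k) = (-1) * (k-7/2) (k+5) / [(k+19/2) (k+1)] ; factor over Q: parameters, x = (-1), and C = -1/3.


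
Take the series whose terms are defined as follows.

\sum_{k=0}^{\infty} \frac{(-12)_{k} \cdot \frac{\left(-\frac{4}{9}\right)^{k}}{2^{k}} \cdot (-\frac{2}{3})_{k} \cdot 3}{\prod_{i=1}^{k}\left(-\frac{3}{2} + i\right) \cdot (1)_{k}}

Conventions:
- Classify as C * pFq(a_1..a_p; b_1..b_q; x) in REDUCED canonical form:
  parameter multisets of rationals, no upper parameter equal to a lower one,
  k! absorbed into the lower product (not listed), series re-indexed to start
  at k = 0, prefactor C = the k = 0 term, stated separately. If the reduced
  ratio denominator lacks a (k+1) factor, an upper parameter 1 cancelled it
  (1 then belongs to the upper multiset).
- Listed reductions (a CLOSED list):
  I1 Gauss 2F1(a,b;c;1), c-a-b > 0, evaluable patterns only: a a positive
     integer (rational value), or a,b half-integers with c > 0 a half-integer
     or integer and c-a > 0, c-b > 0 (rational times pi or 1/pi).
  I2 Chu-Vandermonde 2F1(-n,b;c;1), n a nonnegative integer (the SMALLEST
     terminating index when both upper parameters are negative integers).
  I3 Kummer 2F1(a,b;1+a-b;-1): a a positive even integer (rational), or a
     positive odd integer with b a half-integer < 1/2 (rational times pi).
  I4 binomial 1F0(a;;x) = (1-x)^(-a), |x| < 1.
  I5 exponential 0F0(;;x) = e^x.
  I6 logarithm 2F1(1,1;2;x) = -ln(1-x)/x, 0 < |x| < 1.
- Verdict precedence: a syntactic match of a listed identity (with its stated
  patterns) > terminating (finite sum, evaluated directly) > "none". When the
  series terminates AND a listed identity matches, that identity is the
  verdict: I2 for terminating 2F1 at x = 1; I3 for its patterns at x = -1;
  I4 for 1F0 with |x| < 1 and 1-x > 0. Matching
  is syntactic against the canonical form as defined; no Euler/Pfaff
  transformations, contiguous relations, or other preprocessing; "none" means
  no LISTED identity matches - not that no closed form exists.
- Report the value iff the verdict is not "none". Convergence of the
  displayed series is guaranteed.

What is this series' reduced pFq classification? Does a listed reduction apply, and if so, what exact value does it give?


This is 3 * 2F1(-12, -\frac{2}{3}; -\frac{1}{2}; -\frac{2}{9}) in reduced canonical form. Verdict: terminating - upper -12 stops the sum at k = 12; the 13 terms are added exactly. Hence: \frac{6599168513507135000755}{206680312803967789617}.

Structural cue: from the first term 3: the lower running product (C = 3) is a rising factorial.
Ratio: r(k) = -\frac{2}{9} * (k-12) (k-\frac{2}{3}) / [(k-\frac{1}{2}) (k+1)] ; factor over Q: parameters, x = -\frac{2}{9}, and C = 3.
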